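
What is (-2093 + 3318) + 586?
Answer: 1811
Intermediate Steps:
(-2093 + 3318) + 586 = 1225 + 586 = 1811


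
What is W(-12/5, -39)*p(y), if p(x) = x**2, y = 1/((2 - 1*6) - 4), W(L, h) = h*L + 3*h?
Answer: -117/320 ≈ -0.36562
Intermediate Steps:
W(L, h) = 3*h + L*h (W(L, h) = L*h + 3*h = 3*h + L*h)
y = -1/8 (y = 1/((2 - 6) - 4) = 1/(-4 - 4) = 1/(-8) = -1/8 ≈ -0.12500)
W(-12/5, -39)*p(y) = (-39*(3 - 12/5))*(-1/8)**2 = -39*(3 - 12*1/5)*(1/64) = -39*(3 - 12/5)*(1/64) = -39*3/5*(1/64) = -117/5*1/64 = -117/320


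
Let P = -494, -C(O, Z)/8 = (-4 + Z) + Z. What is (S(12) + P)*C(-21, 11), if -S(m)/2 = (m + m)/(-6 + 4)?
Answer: 67680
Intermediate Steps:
C(O, Z) = 32 - 16*Z (C(O, Z) = -8*((-4 + Z) + Z) = -8*(-4 + 2*Z) = 32 - 16*Z)
S(m) = 2*m (S(m) = -2*(m + m)/(-6 + 4) = -2*2*m/(-2) = -2*2*m*(-1)/2 = -(-2)*m = 2*m)
(S(12) + P)*C(-21, 11) = (2*12 - 494)*(32 - 16*11) = (24 - 494)*(32 - 176) = -470*(-144) = 67680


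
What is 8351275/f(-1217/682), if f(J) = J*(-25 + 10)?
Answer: 1139113910/3651 ≈ 3.1200e+5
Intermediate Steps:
f(J) = -15*J (f(J) = J*(-15) = -15*J)
8351275/f(-1217/682) = 8351275/((-(-18255)/682)) = 8351275/((-15*(-1217/682))) = 8351275/(18255/682) = 8351275*(682/18255) = 1139113910/3651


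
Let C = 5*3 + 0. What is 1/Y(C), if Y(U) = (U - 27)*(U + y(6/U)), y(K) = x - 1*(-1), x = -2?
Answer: -1/168 ≈ -0.0059524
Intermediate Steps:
y(K) = -1 (y(K) = -2 - 1*(-1) = -2 + 1 = -1)
C = 15 (C = 15 + 0 = 15)
Y(U) = (-1 + U)*(-27 + U) (Y(U) = (U - 27)*(U - 1) = (-27 + U)*(-1 + U) = (-1 + U)*(-27 + U))
1/Y(C) = 1/(27 + 15² - 28*15) = 1/(27 + 225 - 420) = 1/(-168) = -1/168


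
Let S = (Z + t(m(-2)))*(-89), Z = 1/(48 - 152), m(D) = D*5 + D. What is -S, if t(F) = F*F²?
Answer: -15994457/104 ≈ -1.5379e+5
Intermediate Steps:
m(D) = 6*D (m(D) = 5*D + D = 6*D)
t(F) = F³
Z = -1/104 (Z = 1/(-104) = -1/104 ≈ -0.0096154)
S = 15994457/104 (S = (-1/104 + (6*(-2))³)*(-89) = (-1/104 + (-12)³)*(-89) = (-1/104 - 1728)*(-89) = -179713/104*(-89) = 15994457/104 ≈ 1.5379e+5)
-S = -1*15994457/104 = -15994457/104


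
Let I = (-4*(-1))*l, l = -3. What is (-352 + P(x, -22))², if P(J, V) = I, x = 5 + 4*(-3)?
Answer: 132496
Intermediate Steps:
x = -7 (x = 5 - 12 = -7)
I = -12 (I = -4*(-1)*(-3) = 4*(-3) = -12)
P(J, V) = -12
(-352 + P(x, -22))² = (-352 - 12)² = (-364)² = 132496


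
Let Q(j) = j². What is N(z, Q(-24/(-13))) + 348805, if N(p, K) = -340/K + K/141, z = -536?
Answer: 398846295013/1143792 ≈ 3.4871e+5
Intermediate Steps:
N(p, K) = -340/K + K/141 (N(p, K) = -340/K + K*(1/141) = -340/K + K/141)
N(z, Q(-24/(-13))) + 348805 = (-340/((-24/(-13))²) + (-24/(-13))²/141) + 348805 = (-340/((-24*(-1/13))²) + (-24*(-1/13))²/141) + 348805 = (-340/((24/13)²) + (24/13)²/141) + 348805 = (-340/576/169 + (1/141)*(576/169)) + 348805 = (-340*169/576 + 192/7943) + 348805 = (-14365/144 + 192/7943) + 348805 = -114073547/1143792 + 348805 = 398846295013/1143792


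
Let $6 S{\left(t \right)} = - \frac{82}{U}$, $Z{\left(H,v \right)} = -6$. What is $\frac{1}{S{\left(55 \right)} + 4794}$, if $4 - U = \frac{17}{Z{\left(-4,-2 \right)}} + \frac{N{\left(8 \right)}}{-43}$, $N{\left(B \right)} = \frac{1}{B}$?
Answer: $\frac{7055}{33807566} \approx 0.00020868$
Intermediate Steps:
$U = \frac{7055}{1032}$ ($U = 4 - \left(\frac{17}{-6} + \frac{1}{8 \left(-43\right)}\right) = 4 - \left(17 \left(- \frac{1}{6}\right) + \frac{1}{8} \left(- \frac{1}{43}\right)\right) = 4 - \left(- \frac{17}{6} - \frac{1}{344}\right) = 4 - - \frac{2927}{1032} = 4 + \frac{2927}{1032} = \frac{7055}{1032} \approx 6.8362$)
$S{\left(t \right)} = - \frac{14104}{7055}$ ($S{\left(t \right)} = \frac{\left(-82\right) \frac{1}{\frac{7055}{1032}}}{6} = \frac{\left(-82\right) \frac{1032}{7055}}{6} = \frac{1}{6} \left(- \frac{84624}{7055}\right) = - \frac{14104}{7055}$)
$\frac{1}{S{\left(55 \right)} + 4794} = \frac{1}{- \frac{14104}{7055} + 4794} = \frac{1}{\frac{33807566}{7055}} = \frac{7055}{33807566}$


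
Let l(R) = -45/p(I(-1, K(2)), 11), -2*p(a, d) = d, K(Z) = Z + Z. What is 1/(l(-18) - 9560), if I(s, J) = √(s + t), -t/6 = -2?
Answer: -11/105070 ≈ -0.00010469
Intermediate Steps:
t = 12 (t = -6*(-2) = 12)
K(Z) = 2*Z
I(s, J) = √(12 + s) (I(s, J) = √(s + 12) = √(12 + s))
p(a, d) = -d/2
l(R) = 90/11 (l(R) = -45/((-½*11)) = -45/(-11/2) = -45*(-2/11) = 90/11)
1/(l(-18) - 9560) = 1/(90/11 - 9560) = 1/(-105070/11) = -11/105070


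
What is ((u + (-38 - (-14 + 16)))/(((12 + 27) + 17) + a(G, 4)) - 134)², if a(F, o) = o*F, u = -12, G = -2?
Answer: 2627641/144 ≈ 18248.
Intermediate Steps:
a(F, o) = F*o
((u + (-38 - (-14 + 16)))/(((12 + 27) + 17) + a(G, 4)) - 134)² = ((-12 + (-38 - (-14 + 16)))/(((12 + 27) + 17) - 2*4) - 134)² = ((-12 + (-38 - 1*2))/((39 + 17) - 8) - 134)² = ((-12 + (-38 - 2))/(56 - 8) - 134)² = ((-12 - 40)/48 - 134)² = (-52*1/48 - 134)² = (-13/12 - 134)² = (-1621/12)² = 2627641/144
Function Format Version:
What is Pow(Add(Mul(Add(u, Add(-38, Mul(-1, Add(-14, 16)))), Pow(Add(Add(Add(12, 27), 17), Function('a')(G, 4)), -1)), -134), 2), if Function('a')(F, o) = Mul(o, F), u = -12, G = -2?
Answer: Rational(2627641, 144) ≈ 18248.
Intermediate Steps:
Function('a')(F, o) = Mul(F, o)
Pow(Add(Mul(Add(u, Add(-38, Mul(-1, Add(-14, 16)))), Pow(Add(Add(Add(12, 27), 17), Function('a')(G, 4)), -1)), -134), 2) = Pow(Add(Mul(Add(-12, Add(-38, Mul(-1, Add(-14, 16)))), Pow(Add(Add(Add(12, 27), 17), Mul(-2, 4)), -1)), -134), 2) = Pow(Add(Mul(Add(-12, Add(-38, Mul(-1, 2))), Pow(Add(Add(39, 17), -8), -1)), -134), 2) = Pow(Add(Mul(Add(-12, Add(-38, -2)), Pow(Add(56, -8), -1)), -134), 2) = Pow(Add(Mul(Add(-12, -40), Pow(48, -1)), -134), 2) = Pow(Add(Mul(-52, Rational(1, 48)), -134), 2) = Pow(Add(Rational(-13, 12), -134), 2) = Pow(Rational(-1621, 12), 2) = Rational(2627641, 144)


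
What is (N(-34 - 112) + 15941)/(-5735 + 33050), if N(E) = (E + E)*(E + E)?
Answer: 2249/607 ≈ 3.7051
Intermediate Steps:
N(E) = 4*E**2 (N(E) = (2*E)*(2*E) = 4*E**2)
(N(-34 - 112) + 15941)/(-5735 + 33050) = (4*(-34 - 112)**2 + 15941)/(-5735 + 33050) = (4*(-146)**2 + 15941)/27315 = (4*21316 + 15941)*(1/27315) = (85264 + 15941)*(1/27315) = 101205*(1/27315) = 2249/607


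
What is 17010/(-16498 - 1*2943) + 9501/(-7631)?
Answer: -314512251/148354271 ≈ -2.1200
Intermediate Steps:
17010/(-16498 - 1*2943) + 9501/(-7631) = 17010/(-16498 - 2943) + 9501*(-1/7631) = 17010/(-19441) - 9501/7631 = 17010*(-1/19441) - 9501/7631 = -17010/19441 - 9501/7631 = -314512251/148354271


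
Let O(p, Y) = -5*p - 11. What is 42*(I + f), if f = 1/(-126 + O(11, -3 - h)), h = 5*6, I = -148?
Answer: -198919/32 ≈ -6216.2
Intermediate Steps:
h = 30
O(p, Y) = -11 - 5*p
f = -1/192 (f = 1/(-126 + (-11 - 5*11)) = 1/(-126 + (-11 - 55)) = 1/(-126 - 66) = 1/(-192) = -1/192 ≈ -0.0052083)
42*(I + f) = 42*(-148 - 1/192) = 42*(-28417/192) = -198919/32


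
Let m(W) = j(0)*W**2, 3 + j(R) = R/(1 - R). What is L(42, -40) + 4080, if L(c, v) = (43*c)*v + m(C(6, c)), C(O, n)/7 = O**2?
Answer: -258672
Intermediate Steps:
C(O, n) = 7*O**2
j(R) = -3 + R/(1 - R)
m(W) = -3*W**2 (m(W) = ((3 - 4*0)/(-1 + 0))*W**2 = ((3 + 0)/(-1))*W**2 = (-1*3)*W**2 = -3*W**2)
L(c, v) = -190512 + 43*c*v (L(c, v) = (43*c)*v - 3*(7*6**2)**2 = 43*c*v - 3*(7*36)**2 = 43*c*v - 3*252**2 = 43*c*v - 3*63504 = 43*c*v - 190512 = -190512 + 43*c*v)
L(42, -40) + 4080 = (-190512 + 43*42*(-40)) + 4080 = (-190512 - 72240) + 4080 = -262752 + 4080 = -258672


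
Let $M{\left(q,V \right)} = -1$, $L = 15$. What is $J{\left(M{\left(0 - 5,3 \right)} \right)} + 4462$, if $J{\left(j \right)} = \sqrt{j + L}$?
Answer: $4462 + \sqrt{14} \approx 4465.7$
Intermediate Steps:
$J{\left(j \right)} = \sqrt{15 + j}$ ($J{\left(j \right)} = \sqrt{j + 15} = \sqrt{15 + j}$)
$J{\left(M{\left(0 - 5,3 \right)} \right)} + 4462 = \sqrt{15 - 1} + 4462 = \sqrt{14} + 4462 = 4462 + \sqrt{14}$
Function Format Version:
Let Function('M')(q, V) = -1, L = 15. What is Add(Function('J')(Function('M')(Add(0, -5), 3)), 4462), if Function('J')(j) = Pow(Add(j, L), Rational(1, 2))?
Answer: Add(4462, Pow(14, Rational(1, 2))) ≈ 4465.7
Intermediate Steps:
Function('J')(j) = Pow(Add(15, j), Rational(1, 2)) (Function('J')(j) = Pow(Add(j, 15), Rational(1, 2)) = Pow(Add(15, j), Rational(1, 2)))
Add(Function('J')(Function('M')(Add(0, -5), 3)), 4462) = Add(Pow(Add(15, -1), Rational(1, 2)), 4462) = Add(Pow(14, Rational(1, 2)), 4462) = Add(4462, Pow(14, Rational(1, 2)))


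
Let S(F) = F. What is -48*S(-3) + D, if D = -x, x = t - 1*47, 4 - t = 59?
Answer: 246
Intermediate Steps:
t = -55 (t = 4 - 1*59 = 4 - 59 = -55)
x = -102 (x = -55 - 1*47 = -55 - 47 = -102)
D = 102 (D = -1*(-102) = 102)
-48*S(-3) + D = -48*(-3) + 102 = 144 + 102 = 246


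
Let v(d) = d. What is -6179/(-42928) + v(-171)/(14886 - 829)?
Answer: 79517515/603438896 ≈ 0.13177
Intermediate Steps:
-6179/(-42928) + v(-171)/(14886 - 829) = -6179/(-42928) - 171/(14886 - 829) = -6179*(-1/42928) - 171/14057 = 6179/42928 - 171*1/14057 = 6179/42928 - 171/14057 = 79517515/603438896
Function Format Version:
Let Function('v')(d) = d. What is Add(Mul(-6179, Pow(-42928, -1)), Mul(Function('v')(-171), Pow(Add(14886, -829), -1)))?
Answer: Rational(79517515, 603438896) ≈ 0.13177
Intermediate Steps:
Add(Mul(-6179, Pow(-42928, -1)), Mul(Function('v')(-171), Pow(Add(14886, -829), -1))) = Add(Mul(-6179, Pow(-42928, -1)), Mul(-171, Pow(Add(14886, -829), -1))) = Add(Mul(-6179, Rational(-1, 42928)), Mul(-171, Pow(14057, -1))) = Add(Rational(6179, 42928), Mul(-171, Rational(1, 14057))) = Add(Rational(6179, 42928), Rational(-171, 14057)) = Rational(79517515, 603438896)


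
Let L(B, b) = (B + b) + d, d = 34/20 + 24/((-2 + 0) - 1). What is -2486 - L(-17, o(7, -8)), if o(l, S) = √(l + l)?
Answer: -24627/10 - √14 ≈ -2466.4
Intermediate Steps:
d = -63/10 (d = 34*(1/20) + 24/(-2 - 1) = 17/10 + 24/(-3) = 17/10 + 24*(-⅓) = 17/10 - 8 = -63/10 ≈ -6.3000)
o(l, S) = √2*√l (o(l, S) = √(2*l) = √2*√l)
L(B, b) = -63/10 + B + b (L(B, b) = (B + b) - 63/10 = -63/10 + B + b)
-2486 - L(-17, o(7, -8)) = -2486 - (-63/10 - 17 + √2*√7) = -2486 - (-63/10 - 17 + √14) = -2486 - (-233/10 + √14) = -2486 + (233/10 - √14) = -24627/10 - √14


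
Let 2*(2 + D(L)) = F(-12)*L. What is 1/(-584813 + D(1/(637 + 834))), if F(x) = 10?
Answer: -1471/860262860 ≈ -1.7099e-6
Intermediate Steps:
D(L) = -2 + 5*L (D(L) = -2 + (10*L)/2 = -2 + 5*L)
1/(-584813 + D(1/(637 + 834))) = 1/(-584813 + (-2 + 5/(637 + 834))) = 1/(-584813 + (-2 + 5/1471)) = 1/(-584813 - 2937/1471) = 1/(-860262860/1471) = -1471/860262860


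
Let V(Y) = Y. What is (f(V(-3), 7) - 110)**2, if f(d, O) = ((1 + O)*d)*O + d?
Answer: 78961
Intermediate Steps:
f(d, O) = d + O*d*(1 + O) (f(d, O) = (d*(1 + O))*O + d = O*d*(1 + O) + d = d + O*d*(1 + O))
(f(V(-3), 7) - 110)**2 = (-3*(1 + 7 + 7**2) - 110)**2 = (-3*(1 + 7 + 49) - 110)**2 = (-3*57 - 110)**2 = (-171 - 110)**2 = (-281)**2 = 78961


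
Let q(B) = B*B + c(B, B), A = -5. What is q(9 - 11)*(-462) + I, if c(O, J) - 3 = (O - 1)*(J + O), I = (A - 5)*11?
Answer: -8888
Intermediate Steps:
I = -110 (I = (-5 - 5)*11 = -10*11 = -110)
c(O, J) = 3 + (-1 + O)*(J + O) (c(O, J) = 3 + (O - 1)*(J + O) = 3 + (-1 + O)*(J + O))
q(B) = 3 - 2*B + 3*B² (q(B) = B*B + (3 + B² - B - B + B*B) = B² + (3 + B² - B - B + B²) = B² + (3 - 2*B + 2*B²) = 3 - 2*B + 3*B²)
q(9 - 11)*(-462) + I = (3 - 2*(9 - 11) + 3*(9 - 11)²)*(-462) - 110 = (3 - 2*(-2) + 3*(-2)²)*(-462) - 110 = (3 + 4 + 3*4)*(-462) - 110 = (3 + 4 + 12)*(-462) - 110 = 19*(-462) - 110 = -8778 - 110 = -8888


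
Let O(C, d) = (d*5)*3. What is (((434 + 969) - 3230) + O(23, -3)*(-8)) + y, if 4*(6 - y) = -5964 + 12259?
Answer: -12139/4 ≈ -3034.8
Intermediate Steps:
O(C, d) = 15*d (O(C, d) = (5*d)*3 = 15*d)
y = -6271/4 (y = 6 - (-5964 + 12259)/4 = 6 - ¼*6295 = 6 - 6295/4 = -6271/4 ≈ -1567.8)
(((434 + 969) - 3230) + O(23, -3)*(-8)) + y = (((434 + 969) - 3230) + (15*(-3))*(-8)) - 6271/4 = ((1403 - 3230) - 45*(-8)) - 6271/4 = (-1827 + 360) - 6271/4 = -1467 - 6271/4 = -12139/4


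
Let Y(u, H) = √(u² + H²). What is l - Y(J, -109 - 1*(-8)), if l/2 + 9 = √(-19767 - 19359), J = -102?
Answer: -18 - √20605 + 2*I*√39126 ≈ -161.54 + 395.61*I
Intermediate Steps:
l = -18 + 2*I*√39126 (l = -18 + 2*√(-19767 - 19359) = -18 + 2*√(-39126) = -18 + 2*(I*√39126) = -18 + 2*I*√39126 ≈ -18.0 + 395.61*I)
Y(u, H) = √(H² + u²)
l - Y(J, -109 - 1*(-8)) = (-18 + 2*I*√39126) - √((-109 - 1*(-8))² + (-102)²) = (-18 + 2*I*√39126) - √((-109 + 8)² + 10404) = (-18 + 2*I*√39126) - √((-101)² + 10404) = (-18 + 2*I*√39126) - √(10201 + 10404) = (-18 + 2*I*√39126) - √20605 = -18 - √20605 + 2*I*√39126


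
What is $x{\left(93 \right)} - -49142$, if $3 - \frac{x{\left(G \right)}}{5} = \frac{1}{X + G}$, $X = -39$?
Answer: $\frac{2654473}{54} \approx 49157.0$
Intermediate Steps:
$x{\left(G \right)} = 15 - \frac{5}{-39 + G}$
$x{\left(93 \right)} - -49142 = \frac{5 \left(-118 + 3 \cdot 93\right)}{-39 + 93} - -49142 = \frac{5 \left(-118 + 279\right)}{54} + 49142 = 5 \cdot \frac{1}{54} \cdot 161 + 49142 = \frac{805}{54} + 49142 = \frac{2654473}{54}$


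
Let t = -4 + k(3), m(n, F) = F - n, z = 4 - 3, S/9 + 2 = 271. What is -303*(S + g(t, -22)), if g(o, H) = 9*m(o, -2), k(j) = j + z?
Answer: -728109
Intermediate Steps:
S = 2421 (S = -18 + 9*271 = -18 + 2439 = 2421)
z = 1
k(j) = 1 + j (k(j) = j + 1 = 1 + j)
t = 0 (t = -4 + (1 + 3) = -4 + 4 = 0)
g(o, H) = -18 - 9*o (g(o, H) = 9*(-2 - o) = -18 - 9*o)
-303*(S + g(t, -22)) = -303*(2421 + (-18 - 9*0)) = -303*(2421 + (-18 + 0)) = -303*(2421 - 18) = -303*2403 = -728109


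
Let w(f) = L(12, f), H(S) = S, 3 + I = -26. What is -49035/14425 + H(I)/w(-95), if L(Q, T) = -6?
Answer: 24823/17310 ≈ 1.4340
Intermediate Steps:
I = -29 (I = -3 - 26 = -29)
w(f) = -6
-49035/14425 + H(I)/w(-95) = -49035/14425 - 29/(-6) = -49035*1/14425 - 29*(-⅙) = -9807/2885 + 29/6 = 24823/17310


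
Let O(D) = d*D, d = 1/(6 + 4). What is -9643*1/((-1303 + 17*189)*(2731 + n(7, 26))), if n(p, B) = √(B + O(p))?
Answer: -26335033/14245418513 + 9643*√2670/142454185130 ≈ -0.0018452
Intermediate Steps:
d = ⅒ (d = 1/10 = ⅒ ≈ 0.10000)
O(D) = D/10
n(p, B) = √(B + p/10)
-9643*1/((-1303 + 17*189)*(2731 + n(7, 26))) = -9643*1/((-1303 + 17*189)*(2731 + √(10*7 + 100*26)/10)) = -9643*1/((-1303 + 3213)*(2731 + √(70 + 2600)/10)) = -9643*1/(1910*(2731 + √2670/10)) = -9643/(5216210 + 191*√2670)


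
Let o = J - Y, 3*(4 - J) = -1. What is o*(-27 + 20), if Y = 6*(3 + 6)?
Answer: 1043/3 ≈ 347.67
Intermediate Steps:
J = 13/3 (J = 4 - 1/3*(-1) = 4 + 1/3 = 13/3 ≈ 4.3333)
Y = 54 (Y = 6*9 = 54)
o = -149/3 (o = 13/3 - 1*54 = 13/3 - 54 = -149/3 ≈ -49.667)
o*(-27 + 20) = -149*(-27 + 20)/3 = -149/3*(-7) = 1043/3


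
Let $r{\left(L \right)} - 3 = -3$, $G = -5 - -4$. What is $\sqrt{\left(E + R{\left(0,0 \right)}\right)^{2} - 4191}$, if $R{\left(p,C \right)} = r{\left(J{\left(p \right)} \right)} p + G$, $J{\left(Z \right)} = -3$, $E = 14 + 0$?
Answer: $i \sqrt{4022} \approx 63.419 i$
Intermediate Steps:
$E = 14$
$G = -1$ ($G = -5 + 4 = -1$)
$r{\left(L \right)} = 0$ ($r{\left(L \right)} = 3 - 3 = 0$)
$R{\left(p,C \right)} = -1$ ($R{\left(p,C \right)} = 0 p - 1 = 0 - 1 = -1$)
$\sqrt{\left(E + R{\left(0,0 \right)}\right)^{2} - 4191} = \sqrt{\left(14 - 1\right)^{2} - 4191} = \sqrt{13^{2} - 4191} = \sqrt{169 - 4191} = \sqrt{-4022} = i \sqrt{4022}$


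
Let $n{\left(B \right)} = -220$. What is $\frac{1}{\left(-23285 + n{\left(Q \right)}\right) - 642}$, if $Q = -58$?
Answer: $- \frac{1}{24147} \approx -4.1413 \cdot 10^{-5}$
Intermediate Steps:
$\frac{1}{\left(-23285 + n{\left(Q \right)}\right) - 642} = \frac{1}{\left(-23285 - 220\right) - 642} = \frac{1}{-23505 - 642} = \frac{1}{-24147} = - \frac{1}{24147}$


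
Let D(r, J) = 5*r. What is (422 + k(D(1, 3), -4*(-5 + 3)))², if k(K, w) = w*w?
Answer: 236196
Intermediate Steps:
k(K, w) = w²
(422 + k(D(1, 3), -4*(-5 + 3)))² = (422 + (-4*(-5 + 3))²)² = (422 + (-4*(-2))²)² = (422 + 8²)² = (422 + 64)² = 486² = 236196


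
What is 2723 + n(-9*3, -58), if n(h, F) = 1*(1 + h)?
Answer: 2697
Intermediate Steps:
n(h, F) = 1 + h
2723 + n(-9*3, -58) = 2723 + (1 - 9*3) = 2723 + (1 - 27) = 2723 - 26 = 2697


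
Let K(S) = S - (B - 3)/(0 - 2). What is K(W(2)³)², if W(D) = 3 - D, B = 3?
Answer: 1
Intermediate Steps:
K(S) = S (K(S) = S - (3 - 3)/(0 - 2) = S - 0/(-2) = S - 0*(-1)/2 = S - 1*0 = S + 0 = S)
K(W(2)³)² = ((3 - 1*2)³)² = ((3 - 2)³)² = (1³)² = 1² = 1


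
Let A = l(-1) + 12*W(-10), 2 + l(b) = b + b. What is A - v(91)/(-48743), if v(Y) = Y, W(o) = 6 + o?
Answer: -2534545/48743 ≈ -51.998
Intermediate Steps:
l(b) = -2 + 2*b (l(b) = -2 + (b + b) = -2 + 2*b)
A = -52 (A = (-2 + 2*(-1)) + 12*(6 - 10) = (-2 - 2) + 12*(-4) = -4 - 48 = -52)
A - v(91)/(-48743) = -52 - 91/(-48743) = -52 - 91*(-1)/48743 = -52 - 1*(-91/48743) = -52 + 91/48743 = -2534545/48743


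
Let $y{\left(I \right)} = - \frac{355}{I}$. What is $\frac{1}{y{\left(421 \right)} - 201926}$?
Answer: $- \frac{421}{85011201} \approx -4.9523 \cdot 10^{-6}$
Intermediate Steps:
$\frac{1}{y{\left(421 \right)} - 201926} = \frac{1}{- \frac{355}{421} - 201926} = \frac{1}{- \frac{85011201}{421}} = - \frac{421}{85011201}$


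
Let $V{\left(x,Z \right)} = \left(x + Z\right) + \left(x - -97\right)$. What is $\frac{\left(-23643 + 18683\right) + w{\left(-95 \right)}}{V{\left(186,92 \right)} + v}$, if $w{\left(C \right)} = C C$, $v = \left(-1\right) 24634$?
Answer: $- \frac{4065}{24073} \approx -0.16886$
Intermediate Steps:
$V{\left(x,Z \right)} = 97 + Z + 2 x$ ($V{\left(x,Z \right)} = \left(Z + x\right) + \left(x + 97\right) = \left(Z + x\right) + \left(97 + x\right) = 97 + Z + 2 x$)
$v = -24634$
$w{\left(C \right)} = C^{2}$
$\frac{\left(-23643 + 18683\right) + w{\left(-95 \right)}}{V{\left(186,92 \right)} + v} = \frac{\left(-23643 + 18683\right) + \left(-95\right)^{2}}{\left(97 + 92 + 2 \cdot 186\right) - 24634} = \frac{-4960 + 9025}{\left(97 + 92 + 372\right) - 24634} = \frac{4065}{561 - 24634} = \frac{4065}{-24073} = 4065 \left(- \frac{1}{24073}\right) = - \frac{4065}{24073}$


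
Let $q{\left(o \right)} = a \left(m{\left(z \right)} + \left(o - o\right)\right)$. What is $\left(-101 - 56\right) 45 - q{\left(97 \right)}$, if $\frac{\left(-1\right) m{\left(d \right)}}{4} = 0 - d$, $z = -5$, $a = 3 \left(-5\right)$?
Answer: $-7365$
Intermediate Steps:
$a = -15$
$m{\left(d \right)} = 4 d$ ($m{\left(d \right)} = - 4 \left(0 - d\right) = - 4 \left(- d\right) = 4 d$)
$q{\left(o \right)} = 300$ ($q{\left(o \right)} = - 15 \left(4 \left(-5\right) + \left(o - o\right)\right) = - 15 \left(-20 + 0\right) = \left(-15\right) \left(-20\right) = 300$)
$\left(-101 - 56\right) 45 - q{\left(97 \right)} = \left(-101 - 56\right) 45 - 300 = \left(-157\right) 45 - 300 = -7065 - 300 = -7365$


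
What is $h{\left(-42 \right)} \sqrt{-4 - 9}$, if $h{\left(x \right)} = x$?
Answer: $- 42 i \sqrt{13} \approx - 151.43 i$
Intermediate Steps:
$h{\left(-42 \right)} \sqrt{-4 - 9} = - 42 \sqrt{-4 - 9} = - 42 \sqrt{-13} = - 42 i \sqrt{13}$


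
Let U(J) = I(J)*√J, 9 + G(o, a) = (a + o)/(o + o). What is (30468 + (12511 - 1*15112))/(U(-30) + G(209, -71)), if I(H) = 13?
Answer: -1758909306/37457669 - 5274786517*I*√30/74915338 ≈ -46.957 - 385.65*I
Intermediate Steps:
G(o, a) = -9 + (a + o)/(2*o) (G(o, a) = -9 + (a + o)/(o + o) = -9 + (a + o)/((2*o)) = -9 + (a + o)*(1/(2*o)) = -9 + (a + o)/(2*o))
U(J) = 13*√J
(30468 + (12511 - 1*15112))/(U(-30) + G(209, -71)) = (30468 + (12511 - 1*15112))/(13*√(-30) + (½)*(-71 - 17*209)/209) = (30468 + (12511 - 15112))/(13*(I*√30) + (½)*(1/209)*(-71 - 3553)) = (30468 - 2601)/(13*I*√30 + (½)*(1/209)*(-3624)) = 27867/(13*I*√30 - 1812/209) = 27867/(-1812/209 + 13*I*√30)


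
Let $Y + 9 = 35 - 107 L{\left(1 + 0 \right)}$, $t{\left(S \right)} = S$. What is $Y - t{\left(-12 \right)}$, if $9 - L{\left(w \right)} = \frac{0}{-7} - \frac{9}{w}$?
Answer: $-1888$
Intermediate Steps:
$L{\left(w \right)} = 9 + \frac{9}{w}$ ($L{\left(w \right)} = 9 - \left(\frac{0}{-7} - \frac{9}{w}\right) = 9 - \left(0 \left(- \frac{1}{7}\right) - \frac{9}{w}\right) = 9 - \left(0 - \frac{9}{w}\right) = 9 - - \frac{9}{w} = 9 + \frac{9}{w}$)
$Y = -1900$ ($Y = -9 + \left(35 - 107 \left(9 + \frac{9}{1 + 0}\right)\right) = -9 + \left(35 - 107 \left(9 + \frac{9}{1}\right)\right) = -9 + \left(35 - 107 \left(9 + 9 \cdot 1\right)\right) = -9 + \left(35 - 107 \left(9 + 9\right)\right) = -9 + \left(35 - 1926\right) = -9 - 1891 = -1900$)
$Y - t{\left(-12 \right)} = -1900 - -12 = -1900 + 12 = -1888$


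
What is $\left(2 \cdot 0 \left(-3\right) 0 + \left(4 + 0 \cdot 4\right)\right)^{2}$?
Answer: $16$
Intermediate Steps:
$\left(2 \cdot 0 \left(-3\right) 0 + \left(4 + 0 \cdot 4\right)\right)^{2} = \left(2 \cdot 0 \cdot 0 + \left(4 + 0\right)\right)^{2} = \left(0 \cdot 0 + 4\right)^{2} = \left(0 + 4\right)^{2} = 4^{2} = 16$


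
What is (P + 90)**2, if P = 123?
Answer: 45369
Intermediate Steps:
(P + 90)**2 = (123 + 90)**2 = 213**2 = 45369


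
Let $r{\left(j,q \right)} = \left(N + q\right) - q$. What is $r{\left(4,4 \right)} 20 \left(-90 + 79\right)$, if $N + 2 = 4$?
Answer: $-440$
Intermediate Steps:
$N = 2$ ($N = -2 + 4 = 2$)
$r{\left(j,q \right)} = 2$ ($r{\left(j,q \right)} = \left(2 + q\right) - q = 2$)
$r{\left(4,4 \right)} 20 \left(-90 + 79\right) = 2 \cdot 20 \left(-90 + 79\right) = 40 \left(-11\right) = -440$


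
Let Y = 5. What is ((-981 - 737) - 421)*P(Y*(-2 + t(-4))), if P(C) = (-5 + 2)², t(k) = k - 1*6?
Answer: -19251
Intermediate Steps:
t(k) = -6 + k (t(k) = k - 6 = -6 + k)
P(C) = 9 (P(C) = (-3)² = 9)
((-981 - 737) - 421)*P(Y*(-2 + t(-4))) = ((-981 - 737) - 421)*9 = (-1718 - 421)*9 = -2139*9 = -19251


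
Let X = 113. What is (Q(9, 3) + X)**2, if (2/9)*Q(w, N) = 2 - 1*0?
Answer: 14884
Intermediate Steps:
Q(w, N) = 9 (Q(w, N) = 9*(2 - 1*0)/2 = 9*(2 + 0)/2 = (9/2)*2 = 9)
(Q(9, 3) + X)**2 = (9 + 113)**2 = 122**2 = 14884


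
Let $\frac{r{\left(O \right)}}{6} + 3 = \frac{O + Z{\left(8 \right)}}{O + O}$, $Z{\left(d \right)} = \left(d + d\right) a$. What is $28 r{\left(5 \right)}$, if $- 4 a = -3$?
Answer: $- \frac{1092}{5} \approx -218.4$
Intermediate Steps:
$a = \frac{3}{4}$ ($a = \left(- \frac{1}{4}\right) \left(-3\right) = \frac{3}{4} \approx 0.75$)
$Z{\left(d \right)} = \frac{3 d}{2}$ ($Z{\left(d \right)} = \left(d + d\right) \frac{3}{4} = 2 d \frac{3}{4} = \frac{3 d}{2}$)
$r{\left(O \right)} = -18 + \frac{3 \left(12 + O\right)}{O}$ ($r{\left(O \right)} = -18 + 6 \frac{O + \frac{3}{2} \cdot 8}{O + O} = -18 + 6 \frac{O + 12}{2 O} = -18 + 6 \left(12 + O\right) \frac{1}{2 O} = -18 + 6 \frac{12 + O}{2 O} = -18 + \frac{3 \left(12 + O\right)}{O}$)
$28 r{\left(5 \right)} = 28 \left(-15 + \frac{36}{5}\right) = 28 \left(- \frac{39}{5}\right) = - \frac{1092}{5}$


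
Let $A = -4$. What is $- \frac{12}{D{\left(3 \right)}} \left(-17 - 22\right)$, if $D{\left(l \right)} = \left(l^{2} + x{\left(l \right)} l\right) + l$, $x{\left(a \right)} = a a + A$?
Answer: $\frac{52}{3} \approx 17.333$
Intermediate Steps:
$x{\left(a \right)} = -4 + a^{2}$ ($x{\left(a \right)} = a a - 4 = a^{2} - 4 = -4 + a^{2}$)
$D{\left(l \right)} = l + l^{2} + l \left(-4 + l^{2}\right)$ ($D{\left(l \right)} = \left(l^{2} + \left(-4 + l^{2}\right) l\right) + l = \left(l^{2} + l \left(-4 + l^{2}\right)\right) + l = l + l^{2} + l \left(-4 + l^{2}\right)$)
$- \frac{12}{D{\left(3 \right)}} \left(-17 - 22\right) = - \frac{12}{3 \left(-3 + 3 + 3^{2}\right)} \left(-17 - 22\right) = - \frac{12}{3 \left(-3 + 3 + 9\right)} \left(-39\right) = - \frac{12}{3 \cdot 9} \left(-39\right) = - \frac{12}{27} \left(-39\right) = \left(-12\right) \frac{1}{27} \left(-39\right) = \left(- \frac{4}{9}\right) \left(-39\right) = \frac{52}{3}$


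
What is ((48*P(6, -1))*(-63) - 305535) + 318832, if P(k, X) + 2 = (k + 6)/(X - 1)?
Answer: 37489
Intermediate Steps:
P(k, X) = -2 + (6 + k)/(-1 + X) (P(k, X) = -2 + (k + 6)/(X - 1) = -2 + (6 + k)/(-1 + X))
((48*P(6, -1))*(-63) - 305535) + 318832 = ((48*((8 + 6 - 2*(-1))/(-1 - 1)))*(-63) - 305535) + 318832 = ((48*((8 + 6 + 2)/(-2)))*(-63) - 305535) + 318832 = ((48*(-1/2*16))*(-63) - 305535) + 318832 = ((48*(-8))*(-63) - 305535) + 318832 = (-384*(-63) - 305535) + 318832 = (24192 - 305535) + 318832 = -281343 + 318832 = 37489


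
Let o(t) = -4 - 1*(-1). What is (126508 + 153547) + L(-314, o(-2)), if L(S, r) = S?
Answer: 279741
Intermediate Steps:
o(t) = -3 (o(t) = -4 + 1 = -3)
(126508 + 153547) + L(-314, o(-2)) = (126508 + 153547) - 314 = 280055 - 314 = 279741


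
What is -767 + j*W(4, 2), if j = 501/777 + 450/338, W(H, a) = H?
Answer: -33226365/43771 ≈ -759.10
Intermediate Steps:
j = 86498/43771 (j = 501*(1/777) + 450*(1/338) = 167/259 + 225/169 = 86498/43771 ≈ 1.9761)
-767 + j*W(4, 2) = -767 + (86498/43771)*4 = -767 + 345992/43771 = -33226365/43771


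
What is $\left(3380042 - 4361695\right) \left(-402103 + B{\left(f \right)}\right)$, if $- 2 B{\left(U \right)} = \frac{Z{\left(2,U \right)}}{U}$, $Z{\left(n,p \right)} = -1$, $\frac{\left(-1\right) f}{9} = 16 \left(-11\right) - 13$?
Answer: $\frac{1342856545531465}{3402} \approx 3.9473 \cdot 10^{11}$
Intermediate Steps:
$f = 1701$ ($f = - 9 \left(16 \left(-11\right) - 13\right) = - 9 \left(-176 - 13\right) = \left(-9\right) \left(-189\right) = 1701$)
$B{\left(U \right)} = \frac{1}{2 U}$ ($B{\left(U \right)} = - \frac{\left(-1\right) \frac{1}{U}}{2} = \frac{1}{2 U}$)
$\left(3380042 - 4361695\right) \left(-402103 + B{\left(f \right)}\right) = \left(3380042 - 4361695\right) \left(-402103 + \frac{1}{2 \cdot 1701}\right) = - 981653 \left(-402103 + \frac{1}{2} \cdot \frac{1}{1701}\right) = - 981653 \left(-402103 + \frac{1}{3402}\right) = \left(-981653\right) \left(- \frac{1367954405}{3402}\right) = \frac{1342856545531465}{3402}$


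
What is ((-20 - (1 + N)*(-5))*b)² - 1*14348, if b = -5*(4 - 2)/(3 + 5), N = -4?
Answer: -198943/16 ≈ -12434.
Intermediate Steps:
b = -5/4 (b = -10/8 = -5*¼ = -5/4 ≈ -1.2500)
((-20 - (1 + N)*(-5))*b)² - 1*14348 = ((-20 - (1 - 4)*(-5))*(-5/4))² - 1*14348 = ((-20 - (-3)*(-5))*(-5/4))² - 14348 = ((-20 - 1*15)*(-5/4))² - 14348 = ((-20 - 15)*(-5/4))² - 14348 = (-35*(-5/4))² - 14348 = (175/4)² - 14348 = 30625/16 - 14348 = -198943/16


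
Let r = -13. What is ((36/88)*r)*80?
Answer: -4680/11 ≈ -425.45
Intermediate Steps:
((36/88)*r)*80 = ((36/88)*(-13))*80 = ((36*(1/88))*(-13))*80 = ((9/22)*(-13))*80 = -117/22*80 = -4680/11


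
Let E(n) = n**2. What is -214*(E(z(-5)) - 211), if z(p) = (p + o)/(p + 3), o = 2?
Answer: 89345/2 ≈ 44673.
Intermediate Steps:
z(p) = (2 + p)/(3 + p) (z(p) = (p + 2)/(p + 3) = (2 + p)/(3 + p))
-214*(E(z(-5)) - 211) = -214*(((2 - 5)/(3 - 5))**2 - 211) = -214*((-3/(-2))**2 - 211) = -214*((-1/2*(-3))**2 - 211) = -214*((3/2)**2 - 211) = -214*(9/4 - 211) = -214*(-835/4) = 89345/2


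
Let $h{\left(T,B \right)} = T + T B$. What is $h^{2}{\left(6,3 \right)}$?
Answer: $576$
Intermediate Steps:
$h{\left(T,B \right)} = T + B T$
$h^{2}{\left(6,3 \right)} = \left(6 \left(1 + 3\right)\right)^{2} = \left(6 \cdot 4\right)^{2} = 24^{2} = 576$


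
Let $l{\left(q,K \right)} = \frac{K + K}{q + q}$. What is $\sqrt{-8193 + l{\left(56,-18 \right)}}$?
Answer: $\frac{i \sqrt{1605891}}{14} \approx 90.517 i$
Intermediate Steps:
$l{\left(q,K \right)} = \frac{K}{q}$ ($l{\left(q,K \right)} = \frac{2 K}{2 q} = 2 K \frac{1}{2 q} = \frac{K}{q}$)
$\sqrt{-8193 + l{\left(56,-18 \right)}} = \sqrt{-8193 - \frac{18}{56}} = \sqrt{-8193 - \frac{9}{28}} = \sqrt{- \frac{229413}{28}} = \frac{i \sqrt{1605891}}{14}$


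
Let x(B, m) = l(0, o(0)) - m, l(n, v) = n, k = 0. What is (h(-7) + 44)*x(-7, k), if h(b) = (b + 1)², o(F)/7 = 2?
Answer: 0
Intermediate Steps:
o(F) = 14 (o(F) = 7*2 = 14)
h(b) = (1 + b)²
x(B, m) = -m (x(B, m) = 0 - m = -m)
(h(-7) + 44)*x(-7, k) = ((1 - 7)² + 44)*(-1*0) = ((-6)² + 44)*0 = (36 + 44)*0 = 80*0 = 0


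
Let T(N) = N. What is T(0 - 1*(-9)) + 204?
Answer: 213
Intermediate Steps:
T(0 - 1*(-9)) + 204 = (0 - 1*(-9)) + 204 = (0 + 9) + 204 = 9 + 204 = 213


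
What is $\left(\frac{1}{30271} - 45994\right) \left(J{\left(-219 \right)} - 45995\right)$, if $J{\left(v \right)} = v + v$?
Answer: $\frac{64647940291509}{30271} \approx 2.1356 \cdot 10^{9}$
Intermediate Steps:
$J{\left(v \right)} = 2 v$
$\left(\frac{1}{30271} - 45994\right) \left(J{\left(-219 \right)} - 45995\right) = \left(\frac{1}{30271} - 45994\right) \left(2 \left(-219\right) - 45995\right) = \left(\frac{1}{30271} - 45994\right) \left(-438 - 45995\right) = \left(- \frac{1392284373}{30271}\right) \left(-46433\right) = \frac{64647940291509}{30271}$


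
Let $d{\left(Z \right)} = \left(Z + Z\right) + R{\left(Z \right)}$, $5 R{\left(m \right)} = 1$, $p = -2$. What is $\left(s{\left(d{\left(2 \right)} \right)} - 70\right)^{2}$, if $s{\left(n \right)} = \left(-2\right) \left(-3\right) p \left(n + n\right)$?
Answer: $\frac{729316}{25} \approx 29173.0$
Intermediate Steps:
$R{\left(m \right)} = \frac{1}{5}$ ($R{\left(m \right)} = \frac{1}{5} \cdot 1 = \frac{1}{5}$)
$d{\left(Z \right)} = \frac{1}{5} + 2 Z$ ($d{\left(Z \right)} = \left(Z + Z\right) + \frac{1}{5} = 2 Z + \frac{1}{5} = \frac{1}{5} + 2 Z$)
$s{\left(n \right)} = - 24 n$ ($s{\left(n \right)} = \left(-2\right) \left(-3\right) \left(- 2 \left(n + n\right)\right) = 6 \left(- 2 \cdot 2 n\right) = 6 \left(- 4 n\right) = - 24 n$)
$\left(s{\left(d{\left(2 \right)} \right)} - 70\right)^{2} = \left(- 24 \left(\frac{1}{5} + 2 \cdot 2\right) - 70\right)^{2} = \left(- 24 \left(\frac{1}{5} + 4\right) - 70\right)^{2} = \left(\left(-24\right) \frac{21}{5} - 70\right)^{2} = \left(- \frac{504}{5} - 70\right)^{2} = \left(- \frac{854}{5}\right)^{2} = \frac{729316}{25}$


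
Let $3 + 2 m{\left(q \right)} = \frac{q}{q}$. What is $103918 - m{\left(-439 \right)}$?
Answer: $103919$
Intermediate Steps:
$m{\left(q \right)} = -1$ ($m{\left(q \right)} = - \frac{3}{2} + \frac{q \frac{1}{q}}{2} = - \frac{3}{2} + \frac{1}{2} \cdot 1 = - \frac{3}{2} + \frac{1}{2} = -1$)
$103918 - m{\left(-439 \right)} = 103918 - -1 = 103918 + 1 = 103919$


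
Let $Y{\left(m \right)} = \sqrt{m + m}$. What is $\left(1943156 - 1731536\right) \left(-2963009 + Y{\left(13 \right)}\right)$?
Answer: $-627031964580 + 211620 \sqrt{26} \approx -6.2703 \cdot 10^{11}$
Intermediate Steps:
$Y{\left(m \right)} = \sqrt{2} \sqrt{m}$ ($Y{\left(m \right)} = \sqrt{2 m} = \sqrt{2} \sqrt{m}$)
$\left(1943156 - 1731536\right) \left(-2963009 + Y{\left(13 \right)}\right) = \left(1943156 - 1731536\right) \left(-2963009 + \sqrt{2} \sqrt{13}\right) = 211620 \left(-2963009 + \sqrt{26}\right) = -627031964580 + 211620 \sqrt{26}$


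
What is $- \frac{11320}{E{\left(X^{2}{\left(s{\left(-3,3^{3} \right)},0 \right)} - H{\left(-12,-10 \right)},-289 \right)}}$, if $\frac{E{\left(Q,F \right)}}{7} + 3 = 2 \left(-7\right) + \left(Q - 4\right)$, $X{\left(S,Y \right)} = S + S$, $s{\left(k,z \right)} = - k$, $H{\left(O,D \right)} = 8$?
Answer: $- \frac{11320}{49} \approx -231.02$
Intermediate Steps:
$X{\left(S,Y \right)} = 2 S$
$E{\left(Q,F \right)} = -147 + 7 Q$ ($E{\left(Q,F \right)} = -21 + 7 \left(2 \left(-7\right) + \left(Q - 4\right)\right) = -21 + 7 \left(-14 + \left(-4 + Q\right)\right) = -21 + 7 \left(-18 + Q\right) = -21 + \left(-126 + 7 Q\right) = -147 + 7 Q$)
$- \frac{11320}{E{\left(X^{2}{\left(s{\left(-3,3^{3} \right)},0 \right)} - H{\left(-12,-10 \right)},-289 \right)}} = - \frac{11320}{-147 + 7 \left(\left(2 \left(\left(-1\right) \left(-3\right)\right)\right)^{2} - 8\right)} = - \frac{11320}{-147 + 7 \left(\left(2 \cdot 3\right)^{2} - 8\right)} = - \frac{11320}{-147 + 7 \left(6^{2} - 8\right)} = - \frac{11320}{-147 + 7 \left(36 - 8\right)} = - \frac{11320}{-147 + 7 \cdot 28} = - \frac{11320}{-147 + 196} = - \frac{11320}{49}$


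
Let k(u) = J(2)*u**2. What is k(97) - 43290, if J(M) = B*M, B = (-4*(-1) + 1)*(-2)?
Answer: -231470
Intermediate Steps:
B = -10 (B = (4 + 1)*(-2) = 5*(-2) = -10)
J(M) = -10*M
k(u) = -20*u**2 (k(u) = (-10*2)*u**2 = -20*u**2)
k(97) - 43290 = -20*97**2 - 43290 = -20*9409 - 43290 = -188180 - 43290 = -231470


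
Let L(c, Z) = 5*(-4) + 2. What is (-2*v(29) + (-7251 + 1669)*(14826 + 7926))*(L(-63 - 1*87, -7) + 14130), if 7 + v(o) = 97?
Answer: -1792250022528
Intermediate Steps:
v(o) = 90 (v(o) = -7 + 97 = 90)
L(c, Z) = -18 (L(c, Z) = -20 + 2 = -18)
(-2*v(29) + (-7251 + 1669)*(14826 + 7926))*(L(-63 - 1*87, -7) + 14130) = (-2*90 + (-7251 + 1669)*(14826 + 7926))*(-18 + 14130) = (-180 - 5582*22752)*14112 = (-180 - 127001664)*14112 = -127001844*14112 = -1792250022528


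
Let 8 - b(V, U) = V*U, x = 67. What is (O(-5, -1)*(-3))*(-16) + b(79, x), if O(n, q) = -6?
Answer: -5573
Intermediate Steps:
b(V, U) = 8 - U*V (b(V, U) = 8 - V*U = 8 - U*V)
(O(-5, -1)*(-3))*(-16) + b(79, x) = -6*(-3)*(-16) + (8 - 1*67*79) = 18*(-16) + (8 - 5293) = -288 - 5285 = -5573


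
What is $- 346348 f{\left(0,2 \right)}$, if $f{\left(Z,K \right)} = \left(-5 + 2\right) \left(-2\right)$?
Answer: $-2078088$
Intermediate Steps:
$f{\left(Z,K \right)} = 6$ ($f{\left(Z,K \right)} = \left(-3\right) \left(-2\right) = 6$)
$- 346348 f{\left(0,2 \right)} = \left(-346348\right) 6 = -2078088$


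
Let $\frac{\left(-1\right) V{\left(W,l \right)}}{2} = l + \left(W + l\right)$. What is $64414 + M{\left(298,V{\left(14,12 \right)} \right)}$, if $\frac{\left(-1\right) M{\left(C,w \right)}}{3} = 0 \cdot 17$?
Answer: $64414$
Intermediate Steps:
$V{\left(W,l \right)} = - 4 l - 2 W$ ($V{\left(W,l \right)} = - 2 \left(l + \left(W + l\right)\right) = - 2 \left(W + 2 l\right) = - 4 l - 2 W$)
$M{\left(C,w \right)} = 0$ ($M{\left(C,w \right)} = - 3 \cdot 0 \cdot 17 = \left(-3\right) 0 = 0$)
$64414 + M{\left(298,V{\left(14,12 \right)} \right)} = 64414 + 0 = 64414$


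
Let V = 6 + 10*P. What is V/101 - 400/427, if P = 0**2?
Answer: -37838/43127 ≈ -0.87736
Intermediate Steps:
P = 0
V = 6 (V = 6 + 10*0 = 6 + 0 = 6)
V/101 - 400/427 = 6/101 - 400/427 = -37838/43127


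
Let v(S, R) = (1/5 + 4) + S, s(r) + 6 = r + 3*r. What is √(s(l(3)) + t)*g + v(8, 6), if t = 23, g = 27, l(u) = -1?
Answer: 61/5 + 27*√13 ≈ 109.55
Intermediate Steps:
s(r) = -6 + 4*r (s(r) = -6 + (r + 3*r) = -6 + 4*r)
v(S, R) = 21/5 + S (v(S, R) = (⅕ + 4) + S = 21/5 + S)
√(s(l(3)) + t)*g + v(8, 6) = √((-6 + 4*(-1)) + 23)*27 + (21/5 + 8) = √((-6 - 4) + 23)*27 + 61/5 = √(-10 + 23)*27 + 61/5 = √13*27 + 61/5 = 27*√13 + 61/5 = 61/5 + 27*√13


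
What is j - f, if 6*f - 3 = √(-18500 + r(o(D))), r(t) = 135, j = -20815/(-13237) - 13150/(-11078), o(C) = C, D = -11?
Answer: 331335377/146639486 - I*√18365/6 ≈ 2.2595 - 22.586*I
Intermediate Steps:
j = 202327560/73319743 (j = -20815*(-1/13237) - 13150*(-1/11078) = 20815/13237 + 6575/5539 = 202327560/73319743 ≈ 2.7595)
f = ½ + I*√18365/6 (f = ½ + √(-18500 + 135)/6 = ½ + √(-18365)/6 = ½ + (I*√18365)/6 = ½ + I*√18365/6 ≈ 0.5 + 22.586*I)
j - f = 202327560/73319743 - (½ + I*√18365/6) = 202327560/73319743 + (-½ - I*√18365/6) = 331335377/146639486 - I*√18365/6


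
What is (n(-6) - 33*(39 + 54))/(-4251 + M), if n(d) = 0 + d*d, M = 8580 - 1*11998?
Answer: 3033/7669 ≈ 0.39549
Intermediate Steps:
M = -3418 (M = 8580 - 11998 = -3418)
n(d) = d**2 (n(d) = 0 + d**2 = d**2)
(n(-6) - 33*(39 + 54))/(-4251 + M) = ((-6)**2 - 33*(39 + 54))/(-4251 - 3418) = (36 - 33*93)/(-7669) = (36 - 3069)*(-1/7669) = -3033*(-1/7669) = 3033/7669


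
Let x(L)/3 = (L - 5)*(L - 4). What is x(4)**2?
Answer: 0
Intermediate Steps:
x(L) = 3*(-5 + L)*(-4 + L) (x(L) = 3*((L - 5)*(L - 4)) = 3*((-5 + L)*(-4 + L)) = 3*(-5 + L)*(-4 + L))
x(4)**2 = (60 - 27*4 + 3*4**2)**2 = (60 - 108 + 3*16)**2 = (60 - 108 + 48)**2 = 0**2 = 0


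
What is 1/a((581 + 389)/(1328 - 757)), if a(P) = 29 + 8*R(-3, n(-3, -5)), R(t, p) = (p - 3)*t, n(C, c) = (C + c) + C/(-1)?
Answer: 1/221 ≈ 0.0045249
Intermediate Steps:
n(C, c) = c (n(C, c) = (C + c) + C*(-1) = (C + c) - C = c)
R(t, p) = t*(-3 + p) (R(t, p) = (-3 + p)*t = t*(-3 + p))
a(P) = 221 (a(P) = 29 + 8*(-3*(-3 - 5)) = 29 + 8*(-3*(-8)) = 29 + 8*24 = 29 + 192 = 221)
1/a((581 + 389)/(1328 - 757)) = 1/221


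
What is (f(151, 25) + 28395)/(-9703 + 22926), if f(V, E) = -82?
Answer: 28313/13223 ≈ 2.1412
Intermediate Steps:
(f(151, 25) + 28395)/(-9703 + 22926) = (-82 + 28395)/(-9703 + 22926) = 28313/13223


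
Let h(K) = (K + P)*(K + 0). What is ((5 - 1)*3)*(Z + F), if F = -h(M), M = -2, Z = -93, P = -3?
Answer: -1236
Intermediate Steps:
h(K) = K*(-3 + K) (h(K) = (K - 3)*(K + 0) = (-3 + K)*K = K*(-3 + K))
F = -10 (F = -(-2)*(-3 - 2) = -(-2)*(-5) = -1*10 = -10)
((5 - 1)*3)*(Z + F) = ((5 - 1)*3)*(-93 - 10) = (4*3)*(-103) = 12*(-103) = -1236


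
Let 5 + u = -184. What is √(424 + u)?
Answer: √235 ≈ 15.330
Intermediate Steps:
u = -189 (u = -5 - 184 = -189)
√(424 + u) = √(424 - 189) = √235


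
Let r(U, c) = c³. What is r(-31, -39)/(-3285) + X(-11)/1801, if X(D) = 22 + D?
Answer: 11874406/657365 ≈ 18.064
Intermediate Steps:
r(-31, -39)/(-3285) + X(-11)/1801 = (-39)³/(-3285) + (22 - 11)/1801 = -59319*(-1/3285) + 11*(1/1801) = 6591/365 + 11/1801 = 11874406/657365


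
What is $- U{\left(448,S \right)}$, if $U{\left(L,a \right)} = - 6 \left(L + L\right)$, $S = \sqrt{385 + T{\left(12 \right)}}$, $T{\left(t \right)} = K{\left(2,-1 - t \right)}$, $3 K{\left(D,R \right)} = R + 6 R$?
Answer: $5376$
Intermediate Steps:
$K{\left(D,R \right)} = \frac{7 R}{3}$ ($K{\left(D,R \right)} = \frac{R + 6 R}{3} = \frac{7 R}{3}$)
$T{\left(t \right)} = - \frac{7}{3} - \frac{7 t}{3}$ ($T{\left(t \right)} = \frac{7 \left(-1 - t\right)}{3} = - \frac{7}{3} - \frac{7 t}{3}$)
$S = \frac{2 \sqrt{798}}{3}$ ($S = \sqrt{385 - \frac{91}{3}} = \sqrt{\frac{1064}{3}} = \frac{2 \sqrt{798}}{3} \approx 18.833$)
$U{\left(L,a \right)} = - 12 L$ ($U{\left(L,a \right)} = - 6 \cdot 2 L = - 12 L$)
$- U{\left(448,S \right)} = - \left(-12\right) 448 = \left(-1\right) \left(-5376\right) = 5376$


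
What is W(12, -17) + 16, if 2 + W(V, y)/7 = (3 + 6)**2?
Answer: 569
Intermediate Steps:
W(V, y) = 553 (W(V, y) = -14 + 7*(3 + 6)**2 = -14 + 7*9**2 = -14 + 7*81 = -14 + 567 = 553)
W(12, -17) + 16 = 553 + 16 = 569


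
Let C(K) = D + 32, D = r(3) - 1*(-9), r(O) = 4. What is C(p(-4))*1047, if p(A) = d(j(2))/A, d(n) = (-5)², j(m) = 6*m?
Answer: 47115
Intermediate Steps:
D = 13 (D = 4 - 1*(-9) = 4 + 9 = 13)
d(n) = 25
p(A) = 25/A
C(K) = 45 (C(K) = 13 + 32 = 45)
C(p(-4))*1047 = 45*1047 = 47115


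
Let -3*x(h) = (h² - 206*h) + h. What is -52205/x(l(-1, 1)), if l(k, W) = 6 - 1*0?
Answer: -52205/398 ≈ -131.17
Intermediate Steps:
l(k, W) = 6 (l(k, W) = 6 + 0 = 6)
x(h) = -h²/3 + 205*h/3 (x(h) = -((h² - 206*h) + h)/3 = -(h² - 205*h)/3 = -h²/3 + 205*h/3)
-52205/x(l(-1, 1)) = -52205*1/(2*(205 - 1*6)) = -52205*1/(2*(205 - 6)) = -52205/((⅓)*6*199) = -52205/398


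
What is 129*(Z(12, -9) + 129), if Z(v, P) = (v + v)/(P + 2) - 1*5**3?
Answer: 516/7 ≈ 73.714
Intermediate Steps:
Z(v, P) = -125 + 2*v/(2 + P) (Z(v, P) = (2*v)/(2 + P) - 1*125 = 2*v/(2 + P) - 125 = -125 + 2*v/(2 + P))
129*(Z(12, -9) + 129) = 129*((-250 - 125*(-9) + 2*12)/(2 - 9) + 129) = 129*((-250 + 1125 + 24)/(-7) + 129) = 129*(-1/7*899 + 129) = 129*(-899/7 + 129) = 129*(4/7) = 516/7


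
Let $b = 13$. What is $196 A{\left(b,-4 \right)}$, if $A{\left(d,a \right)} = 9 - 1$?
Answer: $1568$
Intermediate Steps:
$A{\left(d,a \right)} = 8$
$196 A{\left(b,-4 \right)} = 196 \cdot 8 = 1568$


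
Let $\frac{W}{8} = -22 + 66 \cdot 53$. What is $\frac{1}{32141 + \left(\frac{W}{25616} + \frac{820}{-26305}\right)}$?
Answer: $\frac{8422861}{270728056455} \approx 3.1112 \cdot 10^{-5}$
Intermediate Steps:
$W = 27808$ ($W = 8 \left(-22 + 66 \cdot 53\right) = 8 \left(-22 + 3498\right) = 8 \cdot 3476 = 27808$)
$\frac{1}{32141 + \left(\frac{W}{25616} + \frac{820}{-26305}\right)} = \frac{1}{32141 + \left(\frac{27808}{25616} + \frac{820}{-26305}\right)} = \frac{1}{32141 + \left(27808 \cdot \frac{1}{25616} + 820 \left(- \frac{1}{26305}\right)\right)} = \frac{1}{32141 + \left(\frac{1738}{1601} - \frac{164}{5261}\right)} = \frac{1}{32141 + \frac{8881054}{8422861}} = \frac{1}{\frac{270728056455}{8422861}} = \frac{8422861}{270728056455}$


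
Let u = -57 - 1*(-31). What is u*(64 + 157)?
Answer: -5746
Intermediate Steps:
u = -26 (u = -57 + 31 = -26)
u*(64 + 157) = -26*(64 + 157) = -26*221 = -5746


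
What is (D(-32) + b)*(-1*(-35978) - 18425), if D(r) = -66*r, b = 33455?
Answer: 624307551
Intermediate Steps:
(D(-32) + b)*(-1*(-35978) - 18425) = (-66*(-32) + 33455)*(-1*(-35978) - 18425) = (2112 + 33455)*(35978 - 18425) = 35567*17553 = 624307551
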